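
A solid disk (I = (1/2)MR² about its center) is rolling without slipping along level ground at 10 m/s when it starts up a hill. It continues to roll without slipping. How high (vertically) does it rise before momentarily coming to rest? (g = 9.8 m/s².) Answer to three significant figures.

The moment of inertia is (1/2)MR², giving k ≡ I/(MR²) = 0.5.
The rolling condition ω = v/R makes the rotational term ½I(v/R)² = ½kMv², so KE_total = ½(1+k)Mv² = (3/4)Mv².
At the top the kinetic energy is zero, so (3/4)Mv₀² = Mgh.
Thus h = (1+k)v₀²/(2g) = 1.5 × 10² / (2 × 9.8) ≈ 7.65 m.

h ≈ 7.65 m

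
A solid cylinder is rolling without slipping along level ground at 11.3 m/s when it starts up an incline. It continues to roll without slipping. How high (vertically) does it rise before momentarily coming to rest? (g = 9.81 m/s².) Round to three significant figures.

h ≈ 9.76 m

Here I = (1/2)MR², so the shape factor k = I/(MR²) = 0.5.
Rolling without slipping gives ω = v/R, so the total kinetic energy is ½Mv² + ½Iω² = ½(1+k)Mv² = (3/4)Mv².
All of this converts to potential energy at the highest point: (3/4)Mv₀² = Mgh.
Thus h = (1+k)v₀²/(2g) = 1.5 × 11.3² / (2 × 9.81) ≈ 9.76 m.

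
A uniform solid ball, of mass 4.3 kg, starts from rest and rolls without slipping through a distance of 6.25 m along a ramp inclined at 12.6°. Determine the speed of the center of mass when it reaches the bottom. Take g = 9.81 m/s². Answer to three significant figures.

v ≈ 4.37 m/s

For this body I = (2/5)MR², i.e. k = I/(MR²) = 0.4.
The rolling condition ω = v/R makes the rotational term ½I(v/R)² = ½kMv², so KE_total = ½(1+k)Mv² = (7/10)Mv².
The vertical drop is h = L sinθ = 6.25 × sin12.6° = 1.363 m.
Energy conservation: Mgh = (7/10)Mv², so v = √(2gh/(1+k)) = √(2 × 9.81 × 1.363 / 1.4) ≈ 4.37 m/s.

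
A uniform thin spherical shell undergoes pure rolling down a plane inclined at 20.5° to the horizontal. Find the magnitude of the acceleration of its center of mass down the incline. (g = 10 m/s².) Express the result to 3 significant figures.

a ≈ 2.10 m/s²

Here I = (2/3)MR², so the shape factor k = I/(MR²) = 2/3.
Newton's second law down the slope: Mg sinθ − f = Ma. The torque equation fR = Iα (with α = a/R) gives f = kMa.
Eliminating f: Mg sinθ = (1+k)Ma, so a = g sinθ/(1+k) = 10 × sin20.5° / 1.667 ≈ 2.10 m/s².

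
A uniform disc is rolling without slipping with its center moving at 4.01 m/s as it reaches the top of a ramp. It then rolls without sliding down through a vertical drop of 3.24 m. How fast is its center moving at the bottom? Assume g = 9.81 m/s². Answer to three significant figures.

v ≈ 7.65 m/s

For this body I = (1/2)MR², i.e. k = I/(MR²) = 0.5.
The rolling condition ω = v/R makes the rotational term ½I(v/R)² = ½kMv², so KE_total = ½(1+k)Mv² = (3/4)Mv².
Conserving energy between top and bottom: (3/4)Mv² = (3/4)Mv₀² + Mgh, hence v² = v₀² + 2gh/(1+k).
v = √(4.01² + 2×9.81×3.24/1.5) = √58.46 ≈ 7.65 m/s.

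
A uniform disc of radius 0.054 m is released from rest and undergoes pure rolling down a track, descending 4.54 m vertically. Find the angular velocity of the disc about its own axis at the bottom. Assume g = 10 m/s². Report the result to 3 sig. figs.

ω ≈ 144 rad/s

With I = (1/2)MR², the ratio k = I/(MR²) is 0.5.
The rolling condition ω = v/R makes the rotational term ½I(v/R)² = ½kMv², so KE_total = ½(1+k)Mv² = (3/4)Mv².
Energy conservation Mgh = ½(1+k)Mv² gives v = √(2gh/(1+k)) = √(2 × 10 × 4.54 / 1.5) = 7.78 m/s.
The angular speed follows from ω = v/R = 7.78/0.054 ≈ 144 rad/s.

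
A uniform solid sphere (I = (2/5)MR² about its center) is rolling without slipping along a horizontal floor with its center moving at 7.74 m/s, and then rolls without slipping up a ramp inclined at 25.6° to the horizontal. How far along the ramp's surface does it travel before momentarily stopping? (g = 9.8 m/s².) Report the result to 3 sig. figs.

d ≈ 9.90 m

For this body I = (2/5)MR², i.e. k = I/(MR²) = 0.4.
The rolling condition ω = v/R makes the rotational term ½I(v/R)² = ½kMv², so KE_total = ½(1+k)Mv² = (7/10)Mv².
Setting this equal to Mgh gives the vertical rise h = (1+k)v₀²/(2g) = 1.4×7.74²/(2×9.8) = 4.279 m.
The distance along the slope is d = h/sinθ = 4.279/sin25.6° ≈ 9.90 m.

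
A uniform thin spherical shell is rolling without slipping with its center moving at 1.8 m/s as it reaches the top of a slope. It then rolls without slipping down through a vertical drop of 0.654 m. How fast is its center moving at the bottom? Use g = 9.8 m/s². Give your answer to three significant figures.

For this body I = (2/3)MR², i.e. k = I/(MR²) = 2/3.
Since it rolls without slipping, ω = v/R and KE = ½Mv² + ½Iω² = ½(1+k)Mv² = (5/6)Mv².
Conserving energy between top and bottom: (5/6)Mv² = (5/6)Mv₀² + Mgh, hence v² = v₀² + 2gh/(1+k).
v = √(1.8² + 2×9.8×0.654/1.667) = √10.93 ≈ 3.31 m/s.

v ≈ 3.31 m/s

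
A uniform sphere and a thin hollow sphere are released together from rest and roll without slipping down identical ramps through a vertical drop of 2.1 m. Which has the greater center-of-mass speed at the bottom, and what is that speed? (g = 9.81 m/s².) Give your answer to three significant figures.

For rolling without slipping, Mgh = ½(1+k)Mv² where k = I/(MR²), so v = √(2gh/(1+k)).
Uniform sphere: k = 0.4, giving v = √(2×9.81×2.1/1.4) = 5.425 m/s.
Thin hollow sphere: k = 2/3, giving v = √(2×9.81×2.1/1.667) = 4.972 m/s.
The smaller k wins: the uniform sphere, at ≈ 5.42 m/s.

the uniform sphere, at v ≈ 5.42 m/s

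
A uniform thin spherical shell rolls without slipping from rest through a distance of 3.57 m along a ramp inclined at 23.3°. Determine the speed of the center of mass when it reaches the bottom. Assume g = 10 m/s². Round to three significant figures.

The moment of inertia is (2/3)MR², giving k ≡ I/(MR²) = 2/3.
Since it rolls without slipping, ω = v/R and KE = ½Mv² + ½Iω² = ½(1+k)Mv² = (5/6)Mv².
The vertical drop is h = L sinθ = 3.57 × sin23.3° = 1.412 m.
Energy conservation: Mgh = (5/6)Mv², so v = √(2gh/(1+k)) = √(2 × 10 × 1.412 / 1.667) ≈ 4.12 m/s.

v ≈ 4.12 m/s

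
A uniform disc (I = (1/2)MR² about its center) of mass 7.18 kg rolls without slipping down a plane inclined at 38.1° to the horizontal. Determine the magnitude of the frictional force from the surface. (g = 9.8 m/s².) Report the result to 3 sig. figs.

f ≈ 14.5 N

With I = (1/2)MR², the ratio k = I/(MR²) is 0.5.
Newton's second law down the slope: Mg sinθ − f = Ma. The torque equation fR = Iα (with α = a/R) gives f = kMa.
Combining, a = g sinθ/(1+k) and f = kMa = kMg sinθ/(1+k).
f = 0.5 × 7.18 × 9.8 × sin38.1° / 1.5 ≈ 14.5 N.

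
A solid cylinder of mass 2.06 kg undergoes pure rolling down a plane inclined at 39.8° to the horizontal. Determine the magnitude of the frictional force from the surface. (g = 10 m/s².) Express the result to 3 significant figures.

f ≈ 4.40 N

Here I = (1/2)MR², so the shape factor k = I/(MR²) = 0.5.
Along the incline Mg sinθ − f = Ma, and torque about the center fR = Iα = kMR²(a/R) gives f = kMa.
Combining, a = g sinθ/(1+k) and f = kMa = kMg sinθ/(1+k).
f = 0.5 × 2.06 × 10 × sin39.8° / 1.5 ≈ 4.40 N.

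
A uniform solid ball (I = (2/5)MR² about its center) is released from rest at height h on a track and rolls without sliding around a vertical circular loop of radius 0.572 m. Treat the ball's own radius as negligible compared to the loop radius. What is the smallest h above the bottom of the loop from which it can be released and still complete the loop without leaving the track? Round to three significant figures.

Here I = (2/5)MR², so the shape factor k = I/(MR²) = 0.4.
At the top, contact is just lost when gravity alone supplies the centripetal force: Mg = Mv_top²/r, i.e. v_top² = gr.
With ω = v/R, the kinetic energy at speed v is ½(1+k)Mv² = (7/10)Mv².
Energy conservation from release (height h) to the top (height 2r): Mgh = Mg(2r) + (7/10)M·gr.
Thus h_min = 2r + (1+k)r/2 = r(2 + 1.4/2) = 0.572 × 2.7 ≈ 1.54 m.

h_min ≈ 1.54 m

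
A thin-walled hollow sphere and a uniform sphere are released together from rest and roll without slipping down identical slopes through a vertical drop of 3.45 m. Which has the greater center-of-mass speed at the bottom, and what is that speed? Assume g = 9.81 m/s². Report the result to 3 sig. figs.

the uniform sphere, at v ≈ 6.95 m/s

For rolling without slipping, Mgh = ½(1+k)Mv² where k = I/(MR²), so v = √(2gh/(1+k)).
Thin-walled hollow sphere: k = 2/3, giving v = √(2×9.81×3.45/1.667) = 6.373 m/s.
Uniform sphere: k = 0.4, giving v = √(2×9.81×3.45/1.4) = 6.953 m/s.
The smaller k wins: the uniform sphere, at ≈ 6.95 m/s.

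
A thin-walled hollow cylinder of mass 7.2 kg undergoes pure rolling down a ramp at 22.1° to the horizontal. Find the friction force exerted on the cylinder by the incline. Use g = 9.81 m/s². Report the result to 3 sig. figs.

The moment of inertia is MR², giving k ≡ I/(MR²) = 1.
Along the incline Mg sinθ − f = Ma, and torque about the center fR = Iα = kMR²(a/R) gives f = kMa.
Combining, a = g sinθ/(1+k) and f = kMa = kMg sinθ/(1+k).
f = 1 × 7.2 × 9.81 × sin22.1° / 2 ≈ 13.3 N.

f ≈ 13.3 N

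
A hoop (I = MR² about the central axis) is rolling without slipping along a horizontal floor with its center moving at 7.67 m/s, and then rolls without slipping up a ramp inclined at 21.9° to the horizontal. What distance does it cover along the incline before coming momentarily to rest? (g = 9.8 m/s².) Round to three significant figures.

d ≈ 16.1 m

With I = MR², the ratio k = I/(MR²) is 1.
Since it rolls without slipping, ω = v/R and KE = ½Mv² + ½Iω² = ½(1+k)Mv² = Mv².
Setting this equal to Mgh gives the vertical rise h = (1+k)v₀²/(2g) = 2×7.67²/(2×9.8) = 6.003 m.
Along the incline, d = h/sinθ = 6.003/sin21.9° ≈ 16.1 m.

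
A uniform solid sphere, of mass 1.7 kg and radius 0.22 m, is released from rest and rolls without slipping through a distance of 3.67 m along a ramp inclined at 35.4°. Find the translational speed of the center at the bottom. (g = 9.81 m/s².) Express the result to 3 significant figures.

With I = (2/5)MR², the ratio k = I/(MR²) is 0.4.
Pure rolling means v = ωR; then KE = ½Mv² + ½I(v/R)² = ½(1+k)Mv² = (7/10)Mv².
The vertical drop is h = L sinθ = 3.67 × sin35.4° = 2.126 m.
Energy conservation: Mgh = (7/10)Mv², so v = √(2gh/(1+k)) = √(2 × 9.81 × 2.126 / 1.4) ≈ 5.46 m/s.

v ≈ 5.46 m/s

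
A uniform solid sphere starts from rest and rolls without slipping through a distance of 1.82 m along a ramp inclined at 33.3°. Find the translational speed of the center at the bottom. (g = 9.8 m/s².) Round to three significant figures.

v ≈ 3.74 m/s

The moment of inertia is (2/5)MR², giving k ≡ I/(MR²) = 0.4.
Pure rolling means v = ωR; then KE = ½Mv² + ½I(v/R)² = ½(1+k)Mv² = (7/10)Mv².
The vertical drop is h = L sinθ = 1.82 × sin33.3° = 0.9992 m.
Energy conservation: Mgh = (7/10)Mv², so v = √(2gh/(1+k)) = √(2 × 9.8 × 0.9992 / 1.4) ≈ 3.74 m/s.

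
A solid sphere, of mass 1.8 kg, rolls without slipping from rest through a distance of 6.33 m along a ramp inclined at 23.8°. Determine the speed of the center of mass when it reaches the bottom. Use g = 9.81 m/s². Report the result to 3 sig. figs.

v ≈ 5.98 m/s

Here I = (2/5)MR², so the shape factor k = I/(MR²) = 0.4.
The rolling condition ω = v/R makes the rotational term ½I(v/R)² = ½kMv², so KE_total = ½(1+k)Mv² = (7/10)Mv².
The vertical drop is h = L sinθ = 6.33 × sin23.8° = 2.554 m.
Setting Mgh = (7/10)Mv² gives v = √(2gh/(1+k)) = √(2·9.81·2.554/1.4) ≈ 5.98 m/s.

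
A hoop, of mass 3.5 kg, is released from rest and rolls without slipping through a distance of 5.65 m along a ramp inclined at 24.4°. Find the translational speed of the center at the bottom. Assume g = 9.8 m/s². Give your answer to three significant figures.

v ≈ 4.78 m/s

Here I = MR², so the shape factor k = I/(MR²) = 1.
Since it rolls without slipping, ω = v/R and KE = ½Mv² + ½Iω² = ½(1+k)Mv² = Mv².
The vertical drop is h = L sinθ = 5.65 × sin24.4° = 2.334 m.
Setting Mgh = Mv² gives v = √(2gh/(1+k)) = √(2·9.8·2.334/2) ≈ 4.78 m/s.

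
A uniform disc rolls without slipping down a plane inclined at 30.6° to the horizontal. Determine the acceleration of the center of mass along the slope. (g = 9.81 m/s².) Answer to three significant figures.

The moment of inertia is (1/2)MR², giving k ≡ I/(MR²) = 0.5.
Newton's second law down the slope: Mg sinθ − f = Ma. The torque equation fR = Iα (with α = a/R) gives f = kMa.
Eliminating f: Mg sinθ = (1+k)Ma, so a = g sinθ/(1+k) = 9.81 × sin30.6° / 1.5 ≈ 3.33 m/s².

a ≈ 3.33 m/s²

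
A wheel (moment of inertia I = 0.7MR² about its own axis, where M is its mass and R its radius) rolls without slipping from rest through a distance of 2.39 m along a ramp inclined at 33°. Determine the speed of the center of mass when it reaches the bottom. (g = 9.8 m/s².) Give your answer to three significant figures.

v ≈ 3.87 m/s

Here I = 0.7MR², so the shape factor k = I/(MR²) = 0.7.
Since it rolls without slipping, ω = v/R and KE = ½Mv² + ½Iω² = ½(1+k)Mv² = (17/20)Mv².
The vertical drop is h = L sinθ = 2.39 × sin33° = 1.302 m.
Energy conservation: Mgh = (17/20)Mv², so v = √(2gh/(1+k)) = √(2 × 9.8 × 1.302 / 1.7) ≈ 3.87 m/s.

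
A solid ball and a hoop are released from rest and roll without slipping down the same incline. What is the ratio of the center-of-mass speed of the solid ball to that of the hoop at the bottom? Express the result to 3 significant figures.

v_ratio ≈ 1.20

Each satisfies Mgh = ½(1+k)Mv² with k = I/(MR²), so v ∝ 1/√(1+k).
For the solid ball k = 0.4; for the hoop k = 1.
v₁/v₂ = √((1+k₂)/(1+k₁)) = √(2/1.4) ≈ 1.20.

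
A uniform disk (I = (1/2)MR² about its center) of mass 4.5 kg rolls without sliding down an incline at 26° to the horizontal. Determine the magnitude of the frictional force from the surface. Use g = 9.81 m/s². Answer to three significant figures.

f ≈ 6.45 N

With I = (1/2)MR², the ratio k = I/(MR²) is 0.5.
Newton's second law down the slope: Mg sinθ − f = Ma. The torque equation fR = Iα (with α = a/R) gives f = kMa.
Combining, a = g sinθ/(1+k) and f = kMa = kMg sinθ/(1+k).
f = 0.5 × 4.5 × 9.81 × sin26° / 1.5 ≈ 6.45 N.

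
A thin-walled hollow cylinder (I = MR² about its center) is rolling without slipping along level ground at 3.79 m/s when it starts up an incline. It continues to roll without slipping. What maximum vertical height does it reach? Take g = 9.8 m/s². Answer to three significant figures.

h ≈ 1.47 m

For this body I = MR², i.e. k = I/(MR²) = 1.
Since it rolls without slipping, ω = v/R and KE = ½Mv² + ½Iω² = ½(1+k)Mv² = Mv².
At the top the kinetic energy is zero, so Mv₀² = Mgh.
Thus h = (1+k)v₀²/(2g) = 2 × 3.79² / (2 × 9.8) ≈ 1.47 m.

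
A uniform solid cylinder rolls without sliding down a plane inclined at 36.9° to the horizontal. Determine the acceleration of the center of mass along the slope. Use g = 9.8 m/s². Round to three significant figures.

For this body I = (1/2)MR², i.e. k = I/(MR²) = 0.5.
Translational: Mg sinθ − f = Ma. Rotational about the CM: fR = Iα = kMRa, so f = kMa.
Eliminating f: Mg sinθ = (1+k)Ma, so a = g sinθ/(1+k) = 9.8 × sin36.9° / 1.5 ≈ 3.92 m/s².

a ≈ 3.92 m/s²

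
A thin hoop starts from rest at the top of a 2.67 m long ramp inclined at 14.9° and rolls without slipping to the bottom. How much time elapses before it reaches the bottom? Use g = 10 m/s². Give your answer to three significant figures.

t ≈ 2.04 s

With I = MR², the ratio k = I/(MR²) is 1.
Along the incline Mg sinθ − f = Ma, and torque about the center fR = Iα = kMR²(a/R) gives f = kMa.
Hence a = g sinθ/(1+k) = 10×sin14.9°/2 = 1.286 m/s².
Starting from rest, L = ½at², so t = √(2L/a) = √(2×2.67/1.286) ≈ 2.04 s.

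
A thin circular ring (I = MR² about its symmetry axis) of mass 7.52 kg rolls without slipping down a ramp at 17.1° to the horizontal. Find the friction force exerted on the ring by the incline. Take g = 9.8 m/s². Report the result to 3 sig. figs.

Here I = MR², so the shape factor k = I/(MR²) = 1.
Along the incline Mg sinθ − f = Ma, and torque about the center fR = Iα = kMR²(a/R) gives f = kMa.
Combining, a = g sinθ/(1+k) and f = kMa = kMg sinθ/(1+k).
f = 1 × 7.52 × 9.8 × sin17.1° / 2 ≈ 10.8 N.

f ≈ 10.8 N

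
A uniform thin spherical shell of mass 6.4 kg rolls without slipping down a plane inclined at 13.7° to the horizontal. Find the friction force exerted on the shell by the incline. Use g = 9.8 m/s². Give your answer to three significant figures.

f ≈ 5.94 N

Here I = (2/3)MR², so the shape factor k = I/(MR²) = 2/3.
Newton's second law down the slope: Mg sinθ − f = Ma. The torque equation fR = Iα (with α = a/R) gives f = kMa.
Combining, a = g sinθ/(1+k) and f = kMa = kMg sinθ/(1+k).
f = (2/3) × 6.4 × 9.8 × sin13.7° / 1.667 ≈ 5.94 N.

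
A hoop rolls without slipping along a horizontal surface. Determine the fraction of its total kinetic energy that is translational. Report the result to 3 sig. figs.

fraction ≈ 0.500

The moment of inertia is MR², giving k ≡ I/(MR²) = 1.
Since ω = v/R, the translational part is ½Mv² and the rotational part is ½I(v/R)² = ½kMv²; the total is ½(1+k)Mv².
The translational fraction is therefore 1/(1+k) = 1/2 ≈ 0.500.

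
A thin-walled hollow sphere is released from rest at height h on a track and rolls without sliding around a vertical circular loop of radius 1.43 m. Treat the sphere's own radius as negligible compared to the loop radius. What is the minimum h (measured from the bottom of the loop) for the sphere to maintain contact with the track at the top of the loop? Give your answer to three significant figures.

The moment of inertia is (2/3)MR², giving k ≡ I/(MR²) = 2/3.
At the top of the loop, the minimum-contact condition is Mg = Mv_top²/r, so v_top² = gr.
With ω = v/R, the kinetic energy at speed v is ½(1+k)Mv² = (5/6)Mv².
Energy conservation from release (height h) to the top (height 2r): Mgh = Mg(2r) + (5/6)M·gr.
Thus h_min = 2r + (1+k)r/2 = r(2 + 1.667/2) = 1.43 × 2.833 ≈ 4.05 m.

h_min ≈ 4.05 m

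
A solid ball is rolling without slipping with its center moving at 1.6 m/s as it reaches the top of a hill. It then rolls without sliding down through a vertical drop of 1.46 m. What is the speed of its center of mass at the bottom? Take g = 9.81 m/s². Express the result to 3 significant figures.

The moment of inertia is (2/5)MR², giving k ≡ I/(MR²) = 0.4.
The rolling condition ω = v/R makes the rotational term ½I(v/R)² = ½kMv², so KE_total = ½(1+k)Mv² = (7/10)Mv².
Conserving energy between top and bottom: (7/10)Mv² = (7/10)Mv₀² + Mgh, hence v² = v₀² + 2gh/(1+k).
v = √(1.6² + 2×9.81×1.46/1.4) = √23.02 ≈ 4.80 m/s.

v ≈ 4.80 m/s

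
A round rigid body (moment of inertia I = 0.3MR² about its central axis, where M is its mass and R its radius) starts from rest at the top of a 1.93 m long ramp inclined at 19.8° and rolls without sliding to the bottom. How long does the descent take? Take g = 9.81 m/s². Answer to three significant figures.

With I = 0.3MR², the ratio k = I/(MR²) is 0.3.
Newton's second law down the slope: Mg sinθ − f = Ma. The torque equation fR = Iα (with α = a/R) gives f = kMa.
Hence a = g sinθ/(1+k) = 9.81×sin19.8°/1.3 = 2.556 m/s².
Starting from rest, L = ½at², so t = √(2L/a) = √(2×1.93/2.556) ≈ 1.23 s.

t ≈ 1.23 s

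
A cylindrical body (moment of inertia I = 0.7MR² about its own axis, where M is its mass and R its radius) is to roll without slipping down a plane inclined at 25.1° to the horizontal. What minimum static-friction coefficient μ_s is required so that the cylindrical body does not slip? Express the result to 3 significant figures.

For this body I = 0.7MR², i.e. k = I/(MR²) = 0.7.
Along the incline Mg sinθ − f = Ma, and torque about the center fR = Iα = kMR²(a/R) gives f = kMa.
These give a = g sinθ/(1+k) and the required friction f = kMg sinθ/(1+k).
With N = Mg cosθ, the no-slip condition f ≤ μN gives μ_min = f/N = k tanθ/(1+k).
μ_min = 0.7 × tan25.1° / 1.7 ≈ 0.193.

μ_min ≈ 0.193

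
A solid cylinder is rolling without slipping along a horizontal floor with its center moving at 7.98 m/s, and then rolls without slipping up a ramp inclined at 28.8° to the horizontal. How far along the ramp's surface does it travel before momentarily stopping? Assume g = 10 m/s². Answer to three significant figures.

For this body I = (1/2)MR², i.e. k = I/(MR²) = 0.5.
The rolling condition ω = v/R makes the rotational term ½I(v/R)² = ½kMv², so KE_total = ½(1+k)Mv² = (3/4)Mv².
Setting this equal to Mgh gives the vertical rise h = (1+k)v₀²/(2g) = 1.5×7.98²/(2×10) = 4.776 m.
Along the incline, d = h/sinθ = 4.776/sin28.8° ≈ 9.91 m.

d ≈ 9.91 m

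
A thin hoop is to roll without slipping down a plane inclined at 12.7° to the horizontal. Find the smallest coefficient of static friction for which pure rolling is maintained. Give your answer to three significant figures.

μ_min ≈ 0.113

For this body I = MR², i.e. k = I/(MR²) = 1.
Newton's second law down the slope: Mg sinθ − f = Ma. The torque equation fR = Iα (with α = a/R) gives f = kMa.
These give a = g sinθ/(1+k) and the required friction f = kMg sinθ/(1+k).
The normal force is N = Mg cosθ, so μ_min = f/N = k tanθ/(1+k).
μ_min = 1 × tan12.7° / 2 ≈ 0.113.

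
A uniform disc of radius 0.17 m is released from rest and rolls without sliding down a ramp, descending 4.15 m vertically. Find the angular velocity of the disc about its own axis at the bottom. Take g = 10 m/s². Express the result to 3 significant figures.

ω ≈ 43.8 rad/s

With I = (1/2)MR², the ratio k = I/(MR²) is 0.5.
Pure rolling means v = ωR; then KE = ½Mv² + ½I(v/R)² = ½(1+k)Mv² = (3/4)Mv².
Energy conservation Mgh = ½(1+k)Mv² gives v = √(2gh/(1+k)) = √(2 × 10 × 4.15 / 1.5) = 7.439 m/s.
The angular speed follows from ω = v/R = 7.439/0.17 ≈ 43.8 rad/s.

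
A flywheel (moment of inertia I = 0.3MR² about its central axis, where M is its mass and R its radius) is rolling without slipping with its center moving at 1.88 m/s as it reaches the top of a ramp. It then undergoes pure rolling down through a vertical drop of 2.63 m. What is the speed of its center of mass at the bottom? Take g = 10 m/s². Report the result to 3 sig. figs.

v ≈ 6.63 m/s

For this body I = 0.3MR², i.e. k = I/(MR²) = 0.3.
Pure rolling means v = ωR; then KE = ½Mv² + ½I(v/R)² = ½(1+k)Mv² = (13/20)Mv².
Energy conservation: (13/20)Mv₀² + Mgh = (13/20)Mv², so v² = v₀² + 2gh/(1+k).
v = √(1.88² + 2×10×2.63/1.3) = √44 ≈ 6.63 m/s.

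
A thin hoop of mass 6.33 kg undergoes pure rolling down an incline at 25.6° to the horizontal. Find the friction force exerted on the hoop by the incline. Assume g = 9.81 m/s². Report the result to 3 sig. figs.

Here I = MR², so the shape factor k = I/(MR²) = 1.
Along the incline Mg sinθ − f = Ma, and torque about the center fR = Iα = kMR²(a/R) gives f = kMa.
Combining, a = g sinθ/(1+k) and f = kMa = kMg sinθ/(1+k).
f = 1 × 6.33 × 9.81 × sin25.6° / 2 ≈ 13.4 N.

f ≈ 13.4 N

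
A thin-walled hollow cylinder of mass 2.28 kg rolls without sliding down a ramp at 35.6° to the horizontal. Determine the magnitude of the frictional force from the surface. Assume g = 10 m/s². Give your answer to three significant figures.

The moment of inertia is MR², giving k ≡ I/(MR²) = 1.
Along the incline Mg sinθ − f = Ma, and torque about the center fR = Iα = kMR²(a/R) gives f = kMa.
Combining, a = g sinθ/(1+k) and f = kMa = kMg sinθ/(1+k).
f = 1 × 2.28 × 10 × sin35.6° / 2 ≈ 6.64 N.

f ≈ 6.64 N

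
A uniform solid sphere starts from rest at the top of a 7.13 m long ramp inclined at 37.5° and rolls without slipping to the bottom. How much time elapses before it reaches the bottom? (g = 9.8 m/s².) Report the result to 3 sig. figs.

With I = (2/5)MR², the ratio k = I/(MR²) is 0.4.
Translational: Mg sinθ − f = Ma. Rotational about the CM: fR = Iα = kMRa, so f = kMa.
Hence a = g sinθ/(1+k) = 9.8×sin37.5°/1.4 = 4.261 m/s².
With constant a from rest, t = √(2L/a) = √(2·7.13/4.261) ≈ 1.83 s.

t ≈ 1.83 s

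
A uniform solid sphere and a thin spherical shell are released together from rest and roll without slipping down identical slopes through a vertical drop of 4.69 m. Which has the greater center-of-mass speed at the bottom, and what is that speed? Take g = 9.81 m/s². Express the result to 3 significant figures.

the uniform solid sphere, at v ≈ 8.11 m/s

For rolling without slipping, Mgh = ½(1+k)Mv² where k = I/(MR²), so v = √(2gh/(1+k)).
Uniform solid sphere: k = 0.4, giving v = √(2×9.81×4.69/1.4) = 8.107 m/s.
Thin spherical shell: k = 2/3, giving v = √(2×9.81×4.69/1.667) = 7.43 m/s.
The smaller k wins: the uniform solid sphere, at ≈ 8.11 m/s.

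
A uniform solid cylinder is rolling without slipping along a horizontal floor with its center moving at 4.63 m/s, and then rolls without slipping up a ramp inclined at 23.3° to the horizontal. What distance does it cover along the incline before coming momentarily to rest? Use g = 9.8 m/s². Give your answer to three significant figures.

d ≈ 4.15 m

For this body I = (1/2)MR², i.e. k = I/(MR²) = 0.5.
Pure rolling means v = ωR; then KE = ½Mv² + ½I(v/R)² = ½(1+k)Mv² = (3/4)Mv².
Setting this equal to Mgh gives the vertical rise h = (1+k)v₀²/(2g) = 1.5×4.63²/(2×9.8) = 1.641 m.
The distance along the slope is d = h/sinθ = 1.641/sin23.3° ≈ 4.15 m.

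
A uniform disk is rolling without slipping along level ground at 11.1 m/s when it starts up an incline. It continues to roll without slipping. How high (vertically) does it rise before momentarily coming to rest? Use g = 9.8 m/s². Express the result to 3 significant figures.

Here I = (1/2)MR², so the shape factor k = I/(MR²) = 0.5.
Pure rolling means v = ωR; then KE = ½Mv² + ½I(v/R)² = ½(1+k)Mv² = (3/4)Mv².
All of this converts to potential energy at the highest point: (3/4)Mv₀² = Mgh.
Thus h = (1+k)v₀²/(2g) = 1.5 × 11.1² / (2 × 9.8) ≈ 9.43 m.

h ≈ 9.43 m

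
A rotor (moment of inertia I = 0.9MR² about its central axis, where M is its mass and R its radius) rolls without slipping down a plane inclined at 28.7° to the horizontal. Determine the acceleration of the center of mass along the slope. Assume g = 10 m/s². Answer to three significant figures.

For this body I = 0.9MR², i.e. k = I/(MR²) = 0.9.
Along the incline Mg sinθ − f = Ma, and torque about the center fR = Iα = kMR²(a/R) gives f = kMa.
Eliminating f: Mg sinθ = (1+k)Ma, so a = g sinθ/(1+k) = 10 × sin28.7° / 1.9 ≈ 2.53 m/s².

a ≈ 2.53 m/s²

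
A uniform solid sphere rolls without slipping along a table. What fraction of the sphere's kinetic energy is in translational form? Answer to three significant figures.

Here I = (2/5)MR², so the shape factor k = I/(MR²) = 0.4.
Since ω = v/R, the translational part is ½Mv² and the rotational part is ½I(v/R)² = ½kMv²; the total is ½(1+k)Mv².
The translational fraction is therefore 1/(1+k) = 1/1.4 ≈ 0.714.

fraction ≈ 0.714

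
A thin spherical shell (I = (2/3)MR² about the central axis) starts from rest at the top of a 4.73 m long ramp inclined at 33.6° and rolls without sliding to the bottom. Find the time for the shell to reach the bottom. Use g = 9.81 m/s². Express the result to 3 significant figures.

The moment of inertia is (2/3)MR², giving k ≡ I/(MR²) = 2/3.
Translational: Mg sinθ − f = Ma. Rotational about the CM: fR = Iα = kMRa, so f = kMa.
Hence a = g sinθ/(1+k) = 9.81×sin33.6°/1.667 = 3.257 m/s².
With constant a from rest, t = √(2L/a) = √(2·4.73/3.257) ≈ 1.70 s.

t ≈ 1.70 s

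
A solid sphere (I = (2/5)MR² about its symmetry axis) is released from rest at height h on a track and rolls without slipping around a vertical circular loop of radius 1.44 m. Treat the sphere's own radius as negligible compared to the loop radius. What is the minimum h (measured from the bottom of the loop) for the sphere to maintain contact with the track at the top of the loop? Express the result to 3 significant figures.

h_min ≈ 3.89 m

Here I = (2/5)MR², so the shape factor k = I/(MR²) = 0.4.
At the top, contact is just lost when gravity alone supplies the centripetal force: Mg = Mv_top²/r, i.e. v_top² = gr.
With ω = v/R, the kinetic energy at speed v is ½(1+k)Mv² = (7/10)Mv².
Energy conservation from release (height h) to the top (height 2r): Mgh = Mg(2r) + (7/10)M·gr.
Thus h_min = 2r + (1+k)r/2 = r(2 + 1.4/2) = 1.44 × 2.7 ≈ 3.89 m.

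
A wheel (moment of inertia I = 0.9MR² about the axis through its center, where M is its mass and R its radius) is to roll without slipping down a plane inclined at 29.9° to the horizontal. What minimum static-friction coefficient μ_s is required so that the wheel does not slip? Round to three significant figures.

μ_min ≈ 0.272

With I = 0.9MR², the ratio k = I/(MR²) is 0.9.
Newton's second law down the slope: Mg sinθ − f = Ma. The torque equation fR = Iα (with α = a/R) gives f = kMa.
These give a = g sinθ/(1+k) and the required friction f = kMg sinθ/(1+k).
The normal force is N = Mg cosθ, so μ_min = f/N = k tanθ/(1+k).
μ_min = 0.9 × tan29.9° / 1.9 ≈ 0.272.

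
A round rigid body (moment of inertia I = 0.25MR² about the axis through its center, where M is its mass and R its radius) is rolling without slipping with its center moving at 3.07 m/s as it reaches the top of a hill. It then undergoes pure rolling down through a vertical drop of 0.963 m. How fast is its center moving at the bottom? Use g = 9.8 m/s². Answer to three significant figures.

The moment of inertia is 0.25MR², giving k ≡ I/(MR²) = 0.25.
The rolling condition ω = v/R makes the rotational term ½I(v/R)² = ½kMv², so KE_total = ½(1+k)Mv² = (5/8)Mv².
Conserving energy between top and bottom: (5/8)Mv² = (5/8)Mv₀² + Mgh, hence v² = v₀² + 2gh/(1+k).
v = √(3.07² + 2×9.8×0.963/1.25) = √24.52 ≈ 4.95 m/s.

v ≈ 4.95 m/s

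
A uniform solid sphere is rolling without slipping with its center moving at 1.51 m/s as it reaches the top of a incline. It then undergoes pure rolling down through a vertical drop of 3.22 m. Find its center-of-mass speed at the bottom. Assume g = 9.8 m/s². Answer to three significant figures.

With I = (2/5)MR², the ratio k = I/(MR²) is 0.4.
The rolling condition ω = v/R makes the rotational term ½I(v/R)² = ½kMv², so KE_total = ½(1+k)Mv² = (7/10)Mv².
Energy conservation: (7/10)Mv₀² + Mgh = (7/10)Mv², so v² = v₀² + 2gh/(1+k).
v = √(1.51² + 2×9.8×3.22/1.4) = √47.36 ≈ 6.88 m/s.

v ≈ 6.88 m/s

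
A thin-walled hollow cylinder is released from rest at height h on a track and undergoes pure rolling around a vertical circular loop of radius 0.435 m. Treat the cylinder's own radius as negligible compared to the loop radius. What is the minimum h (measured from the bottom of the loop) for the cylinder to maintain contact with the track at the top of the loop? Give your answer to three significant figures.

The moment of inertia is MR², giving k ≡ I/(MR²) = 1.
At the top of the loop, the minimum-contact condition is Mg = Mv_top²/r, so v_top² = gr.
With ω = v/R, the kinetic energy at speed v is ½(1+k)Mv² = Mv².
Energy conservation from release (height h) to the top (height 2r): Mgh = Mg(2r) + M·gr.
Thus h_min = 2r + (1+k)r/2 = r(2 + 2/2) = 0.435 × 3 ≈ 1.31 m.

h_min ≈ 1.31 m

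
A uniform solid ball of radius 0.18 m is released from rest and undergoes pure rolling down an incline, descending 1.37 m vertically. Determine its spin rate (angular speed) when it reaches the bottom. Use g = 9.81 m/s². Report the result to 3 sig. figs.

The moment of inertia is (2/5)MR², giving k ≡ I/(MR²) = 0.4.
Rolling without slipping gives ω = v/R, so the total kinetic energy is ½Mv² + ½Iω² = ½(1+k)Mv² = (7/10)Mv².
Energy conservation Mgh = ½(1+k)Mv² gives v = √(2gh/(1+k)) = √(2 × 9.81 × 1.37 / 1.4) = 4.382 m/s.
The angular speed follows from ω = v/R = 4.382/0.18 ≈ 24.3 rad/s.

ω ≈ 24.3 rad/s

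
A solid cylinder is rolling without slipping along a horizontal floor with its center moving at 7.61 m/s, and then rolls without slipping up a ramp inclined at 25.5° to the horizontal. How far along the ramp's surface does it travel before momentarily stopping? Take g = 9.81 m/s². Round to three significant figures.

The moment of inertia is (1/2)MR², giving k ≡ I/(MR²) = 0.5.
Pure rolling means v = ωR; then KE = ½Mv² + ½I(v/R)² = ½(1+k)Mv² = (3/4)Mv².
Setting this equal to Mgh gives the vertical rise h = (1+k)v₀²/(2g) = 1.5×7.61²/(2×9.81) = 4.428 m.
The distance along the slope is d = h/sinθ = 4.428/sin25.5° ≈ 10.3 m.

d ≈ 10.3 m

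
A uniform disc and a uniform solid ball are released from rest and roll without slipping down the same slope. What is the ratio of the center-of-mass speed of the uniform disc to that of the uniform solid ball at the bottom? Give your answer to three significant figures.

v_ratio ≈ 0.966

Each satisfies Mgh = ½(1+k)Mv² with k = I/(MR²), so v ∝ 1/√(1+k).
For the uniform disc k = 0.5; for the uniform solid ball k = 0.4.
v₁/v₂ = √((1+k₂)/(1+k₁)) = √(1.4/1.5) ≈ 0.966.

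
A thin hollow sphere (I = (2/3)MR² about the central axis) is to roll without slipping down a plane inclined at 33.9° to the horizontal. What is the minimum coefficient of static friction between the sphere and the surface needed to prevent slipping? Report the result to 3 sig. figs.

μ_min ≈ 0.269

The moment of inertia is (2/3)MR², giving k ≡ I/(MR²) = 2/3.
Newton's second law down the slope: Mg sinθ − f = Ma. The torque equation fR = Iα (with α = a/R) gives f = kMa.
These give a = g sinθ/(1+k) and the required friction f = kMg sinθ/(1+k).
The normal force is N = Mg cosθ, so μ_min = f/N = k tanθ/(1+k).
μ_min = (2/3) × tan33.9° / 1.667 ≈ 0.269.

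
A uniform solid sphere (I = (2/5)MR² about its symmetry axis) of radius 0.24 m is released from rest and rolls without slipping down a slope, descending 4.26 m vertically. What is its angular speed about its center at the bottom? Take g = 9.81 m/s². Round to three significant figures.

ω ≈ 32.2 rad/s

The moment of inertia is (2/5)MR², giving k ≡ I/(MR²) = 0.4.
Pure rolling means v = ωR; then KE = ½Mv² + ½I(v/R)² = ½(1+k)Mv² = (7/10)Mv².
Energy conservation Mgh = ½(1+k)Mv² gives v = √(2gh/(1+k)) = √(2 × 9.81 × 4.26 / 1.4) = 7.727 m/s.
The angular speed follows from ω = v/R = 7.727/0.24 ≈ 32.2 rad/s.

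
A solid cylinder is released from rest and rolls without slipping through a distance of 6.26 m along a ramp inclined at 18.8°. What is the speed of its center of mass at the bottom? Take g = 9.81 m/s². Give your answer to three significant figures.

For this body I = (1/2)MR², i.e. k = I/(MR²) = 0.5.
The rolling condition ω = v/R makes the rotational term ½I(v/R)² = ½kMv², so KE_total = ½(1+k)Mv² = (3/4)Mv².
The vertical drop is h = L sinθ = 6.26 × sin18.8° = 2.017 m.
Setting Mgh = (3/4)Mv² gives v = √(2gh/(1+k)) = √(2·9.81·2.017/1.5) ≈ 5.14 m/s.

v ≈ 5.14 m/s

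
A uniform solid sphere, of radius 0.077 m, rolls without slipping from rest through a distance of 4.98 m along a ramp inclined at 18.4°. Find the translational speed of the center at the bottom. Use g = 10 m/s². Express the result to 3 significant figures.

v ≈ 4.74 m/s

The moment of inertia is (2/5)MR², giving k ≡ I/(MR²) = 0.4.
The rolling condition ω = v/R makes the rotational term ½I(v/R)² = ½kMv², so KE_total = ½(1+k)Mv² = (7/10)Mv².
The vertical drop is h = L sinθ = 4.98 × sin18.4° = 1.572 m.
Setting Mgh = (7/10)Mv² gives v = √(2gh/(1+k)) = √(2·10·1.572/1.4) ≈ 4.74 m/s.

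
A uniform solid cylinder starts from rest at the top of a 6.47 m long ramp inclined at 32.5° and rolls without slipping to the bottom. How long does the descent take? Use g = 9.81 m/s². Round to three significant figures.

Here I = (1/2)MR², so the shape factor k = I/(MR²) = 0.5.
Translational: Mg sinθ − f = Ma. Rotational about the CM: fR = Iα = kMRa, so f = kMa.
Hence a = g sinθ/(1+k) = 9.81×sin32.5°/1.5 = 3.514 m/s².
Starting from rest, L = ½at², so t = √(2L/a) = √(2×6.47/3.514) ≈ 1.92 s.

t ≈ 1.92 s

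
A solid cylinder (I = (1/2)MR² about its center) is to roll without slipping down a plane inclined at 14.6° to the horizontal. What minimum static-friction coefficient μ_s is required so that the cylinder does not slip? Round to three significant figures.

The moment of inertia is (1/2)MR², giving k ≡ I/(MR²) = 0.5.
Along the incline Mg sinθ − f = Ma, and torque about the center fR = Iα = kMR²(a/R) gives f = kMa.
These give a = g sinθ/(1+k) and the required friction f = kMg sinθ/(1+k).
With N = Mg cosθ, the no-slip condition f ≤ μN gives μ_min = f/N = k tanθ/(1+k).
μ_min = 0.5 × tan14.6° / 1.5 ≈ 0.0868.

μ_min ≈ 0.0868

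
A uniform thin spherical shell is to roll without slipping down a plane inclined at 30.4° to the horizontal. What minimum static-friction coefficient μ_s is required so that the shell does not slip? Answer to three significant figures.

The moment of inertia is (2/3)MR², giving k ≡ I/(MR²) = 2/3.
Translational: Mg sinθ − f = Ma. Rotational about the CM: fR = Iα = kMRa, so f = kMa.
These give a = g sinθ/(1+k) and the required friction f = kMg sinθ/(1+k).
With N = Mg cosθ, the no-slip condition f ≤ μN gives μ_min = f/N = k tanθ/(1+k).
μ_min = (2/3) × tan30.4° / 1.667 ≈ 0.235.

μ_min ≈ 0.235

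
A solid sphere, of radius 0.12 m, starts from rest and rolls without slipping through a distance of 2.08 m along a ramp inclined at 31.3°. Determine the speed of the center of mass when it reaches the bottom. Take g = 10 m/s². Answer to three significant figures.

With I = (2/5)MR², the ratio k = I/(MR²) is 0.4.
The rolling condition ω = v/R makes the rotational term ½I(v/R)² = ½kMv², so KE_total = ½(1+k)Mv² = (7/10)Mv².
The vertical drop is h = L sinθ = 2.08 × sin31.3° = 1.081 m.
Setting Mgh = (7/10)Mv² gives v = √(2gh/(1+k)) = √(2·10·1.081/1.4) ≈ 3.93 m/s.

v ≈ 3.93 m/s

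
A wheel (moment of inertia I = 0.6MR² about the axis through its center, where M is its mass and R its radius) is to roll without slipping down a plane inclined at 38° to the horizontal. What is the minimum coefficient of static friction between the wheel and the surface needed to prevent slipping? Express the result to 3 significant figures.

For this body I = 0.6MR², i.e. k = I/(MR²) = 0.6.
Newton's second law down the slope: Mg sinθ − f = Ma. The torque equation fR = Iα (with α = a/R) gives f = kMa.
These give a = g sinθ/(1+k) and the required friction f = kMg sinθ/(1+k).
The normal force is N = Mg cosθ, so μ_min = f/N = k tanθ/(1+k).
μ_min = 0.6 × tan38° / 1.6 ≈ 0.293.

μ_min ≈ 0.293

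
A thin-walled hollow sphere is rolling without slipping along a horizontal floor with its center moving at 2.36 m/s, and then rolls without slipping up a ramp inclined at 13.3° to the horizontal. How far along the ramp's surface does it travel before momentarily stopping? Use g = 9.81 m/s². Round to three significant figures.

d ≈ 2.06 m

With I = (2/3)MR², the ratio k = I/(MR²) is 2/3.
Rolling without slipping gives ω = v/R, so the total kinetic energy is ½Mv² + ½Iω² = ½(1+k)Mv² = (5/6)Mv².
Setting this equal to Mgh gives the vertical rise h = (1+k)v₀²/(2g) = 1.667×2.36²/(2×9.81) = 0.4731 m.
Along the incline, d = h/sinθ = 0.4731/sin13.3° ≈ 2.06 m.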